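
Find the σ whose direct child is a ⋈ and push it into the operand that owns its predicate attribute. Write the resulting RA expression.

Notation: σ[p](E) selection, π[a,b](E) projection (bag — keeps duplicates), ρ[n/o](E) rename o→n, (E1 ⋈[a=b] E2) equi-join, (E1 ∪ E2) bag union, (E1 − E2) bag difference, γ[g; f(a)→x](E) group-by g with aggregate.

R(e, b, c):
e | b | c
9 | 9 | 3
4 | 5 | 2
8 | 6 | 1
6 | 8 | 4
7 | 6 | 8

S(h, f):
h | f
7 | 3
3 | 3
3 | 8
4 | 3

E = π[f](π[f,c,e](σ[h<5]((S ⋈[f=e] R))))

σ filters on h, owned by the left side.
E' = π[f](π[f,c,e]((σ[h<5](S) ⋈[f=e] R)))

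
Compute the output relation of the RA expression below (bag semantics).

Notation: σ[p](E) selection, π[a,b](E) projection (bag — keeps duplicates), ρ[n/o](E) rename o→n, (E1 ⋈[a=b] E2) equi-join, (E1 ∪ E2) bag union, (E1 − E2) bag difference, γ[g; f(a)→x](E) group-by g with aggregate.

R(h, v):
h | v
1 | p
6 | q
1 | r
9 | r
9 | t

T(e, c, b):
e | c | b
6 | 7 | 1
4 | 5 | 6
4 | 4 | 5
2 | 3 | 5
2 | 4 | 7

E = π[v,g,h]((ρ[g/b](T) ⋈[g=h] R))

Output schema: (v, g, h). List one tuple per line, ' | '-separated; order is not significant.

Per-node cardinality:
  T → 5
  ρ[g/b](T) → 5
  R → 5
  (ρ[g/b](T) ⋈[g=h] R) → 3
  π[v,g,h]((ρ[g/b](T) ⋈[g=h] R)) → 3

== RESULT ==
v | g | h
p | 1 | 1
q | 6 | 6
r | 1 | 1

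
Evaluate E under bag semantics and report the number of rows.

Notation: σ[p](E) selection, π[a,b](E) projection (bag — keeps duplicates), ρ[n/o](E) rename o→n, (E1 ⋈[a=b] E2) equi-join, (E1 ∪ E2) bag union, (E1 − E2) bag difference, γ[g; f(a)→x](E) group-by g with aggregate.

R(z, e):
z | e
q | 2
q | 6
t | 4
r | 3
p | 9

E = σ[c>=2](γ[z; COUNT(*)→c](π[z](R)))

Subexpression sizes:
  R → 5
  π[z](R) → 5
  γ[z; COUNT(*)→c](π[z](R)) → 4
  σ[c>=2](γ[z; COUNT(*)→c](π[z](R))) → 1

|E| = 1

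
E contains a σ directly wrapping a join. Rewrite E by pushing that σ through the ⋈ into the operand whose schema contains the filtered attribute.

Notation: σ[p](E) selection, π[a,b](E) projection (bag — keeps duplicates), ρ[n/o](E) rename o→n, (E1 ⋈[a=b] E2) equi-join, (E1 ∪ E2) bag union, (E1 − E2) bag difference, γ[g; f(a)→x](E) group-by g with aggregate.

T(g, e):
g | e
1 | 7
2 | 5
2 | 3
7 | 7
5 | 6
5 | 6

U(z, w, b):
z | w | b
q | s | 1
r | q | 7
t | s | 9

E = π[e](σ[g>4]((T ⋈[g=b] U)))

σ filters on g, owned by the left side.
E' = π[e]((σ[g>4](T) ⋈[g=b] U))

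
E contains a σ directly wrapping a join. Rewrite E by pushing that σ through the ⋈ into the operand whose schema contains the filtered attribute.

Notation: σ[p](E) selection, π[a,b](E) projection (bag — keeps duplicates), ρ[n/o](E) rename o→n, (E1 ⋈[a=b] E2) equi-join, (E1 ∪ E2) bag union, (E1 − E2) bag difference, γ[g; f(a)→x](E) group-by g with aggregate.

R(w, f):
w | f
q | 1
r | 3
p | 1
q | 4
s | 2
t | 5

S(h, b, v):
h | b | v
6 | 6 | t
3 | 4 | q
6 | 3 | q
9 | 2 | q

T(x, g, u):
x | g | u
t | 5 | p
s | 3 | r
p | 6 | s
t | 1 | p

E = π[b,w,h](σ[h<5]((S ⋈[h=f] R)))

σ filters on h, owned by the left side.
E' = π[b,w,h]((σ[h<5](S) ⋈[h=f] R))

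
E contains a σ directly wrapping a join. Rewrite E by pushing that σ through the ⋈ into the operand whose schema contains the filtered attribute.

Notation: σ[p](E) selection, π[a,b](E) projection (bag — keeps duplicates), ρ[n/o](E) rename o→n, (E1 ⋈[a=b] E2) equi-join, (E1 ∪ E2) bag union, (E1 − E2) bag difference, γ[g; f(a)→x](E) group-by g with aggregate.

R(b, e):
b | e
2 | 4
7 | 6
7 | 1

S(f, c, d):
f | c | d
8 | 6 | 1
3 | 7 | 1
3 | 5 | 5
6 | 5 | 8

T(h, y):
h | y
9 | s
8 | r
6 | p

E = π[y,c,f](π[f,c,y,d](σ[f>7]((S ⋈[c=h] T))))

σ filters on f, owned by the left side.
E' = π[y,c,f](π[f,c,y,d]((σ[f>7](S) ⋈[c=h] T)))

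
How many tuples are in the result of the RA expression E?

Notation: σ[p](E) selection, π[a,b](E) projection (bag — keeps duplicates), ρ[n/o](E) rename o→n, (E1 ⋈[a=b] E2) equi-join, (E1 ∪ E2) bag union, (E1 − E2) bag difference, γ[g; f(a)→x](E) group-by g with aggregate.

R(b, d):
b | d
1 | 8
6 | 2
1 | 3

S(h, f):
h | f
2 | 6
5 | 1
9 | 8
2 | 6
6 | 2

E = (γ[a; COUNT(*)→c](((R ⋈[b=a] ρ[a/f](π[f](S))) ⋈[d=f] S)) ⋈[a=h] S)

Row counts bottom-up:
  R → 3
  S → 5
  π[f](S) → 5
  ρ[a/f](π[f](S)) → 5
  (R ⋈[b=a] ρ[a/f](π[f](S))) → 4
  S → 5
  ((R ⋈[b=a] ρ[a/f](π[f](S))) ⋈[d=f] S) → 3
  γ[a; COUNT(*)→c](((R ⋈[b=a] ρ[a/f](π[f](S))) ⋈[d=f] S)) → 2
  S → 5
  (γ[a; COUNT(*)→c](((R ⋈[b=a] ρ[a/f](π[f](S))) ⋈[d=f] S)) ⋈[a=h] S) → 1

|E| = 1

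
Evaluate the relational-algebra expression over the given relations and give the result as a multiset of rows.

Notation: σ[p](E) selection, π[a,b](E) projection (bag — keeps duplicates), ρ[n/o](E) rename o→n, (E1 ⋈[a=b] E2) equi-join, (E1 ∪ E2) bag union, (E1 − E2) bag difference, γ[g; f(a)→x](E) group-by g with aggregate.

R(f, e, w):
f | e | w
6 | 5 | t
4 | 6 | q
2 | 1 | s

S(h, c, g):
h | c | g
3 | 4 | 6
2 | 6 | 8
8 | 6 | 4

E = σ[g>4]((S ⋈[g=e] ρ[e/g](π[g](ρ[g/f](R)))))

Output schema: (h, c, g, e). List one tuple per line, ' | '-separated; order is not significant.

Per-node cardinality:
  S → 3
  R → 3
  ρ[g/f](R) → 3
  π[g](ρ[g/f](R)) → 3
  ρ[e/g](π[g](ρ[g/f](R))) → 3
  (S ⋈[g=e] ρ[e/g](π[g](ρ[g/f](R)))) → 2
  σ[g>4]((S ⋈[g=e] ρ[e/g](π[g](ρ[g/f](R))))) → 1

== RESULT ==
h | c | g | e
3 | 4 | 6 | 6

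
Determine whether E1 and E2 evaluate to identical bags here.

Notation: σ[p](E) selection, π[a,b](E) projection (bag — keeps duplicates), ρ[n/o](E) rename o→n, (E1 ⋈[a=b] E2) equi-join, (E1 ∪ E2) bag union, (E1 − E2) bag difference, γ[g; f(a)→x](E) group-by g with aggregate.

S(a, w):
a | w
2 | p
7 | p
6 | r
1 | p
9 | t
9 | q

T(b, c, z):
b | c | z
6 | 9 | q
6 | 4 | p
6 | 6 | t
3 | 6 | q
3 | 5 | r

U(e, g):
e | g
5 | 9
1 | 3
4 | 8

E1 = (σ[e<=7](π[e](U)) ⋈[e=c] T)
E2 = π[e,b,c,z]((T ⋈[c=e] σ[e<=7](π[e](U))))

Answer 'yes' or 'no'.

E1 subexpression sizes:
  U → 3
  π[e](U) → 3
  σ[e<=7](π[e](U)) → 3
  T → 5
  (σ[e<=7](π[e](U)) ⋈[e=c] T) → 2
E2 subexpression sizes:
  T → 5
  U → 3
  π[e](U) → 3
  σ[e<=7](π[e](U)) → 3
  (T ⋈[c=e] σ[e<=7](π[e](U))) → 2
  π[e,b,c,z]((T ⋈[c=e] σ[e<=7](π[e](U)))) → 2

E1 and E2 produce the same multiset:
e | b | c | z
4 | 6 | 4 | p
5 | 3 | 5 | r

yes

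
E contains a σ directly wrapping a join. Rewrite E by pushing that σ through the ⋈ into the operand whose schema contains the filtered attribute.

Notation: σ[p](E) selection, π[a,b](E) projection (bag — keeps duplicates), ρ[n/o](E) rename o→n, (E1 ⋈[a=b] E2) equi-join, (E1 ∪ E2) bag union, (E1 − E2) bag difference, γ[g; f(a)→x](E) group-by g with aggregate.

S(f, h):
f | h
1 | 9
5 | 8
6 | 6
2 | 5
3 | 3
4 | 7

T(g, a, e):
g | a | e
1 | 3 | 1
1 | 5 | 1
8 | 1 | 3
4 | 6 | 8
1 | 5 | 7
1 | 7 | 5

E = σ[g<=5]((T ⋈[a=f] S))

σ filters on g, owned by the left side.
E' = (σ[g<=5](T) ⋈[a=f] S)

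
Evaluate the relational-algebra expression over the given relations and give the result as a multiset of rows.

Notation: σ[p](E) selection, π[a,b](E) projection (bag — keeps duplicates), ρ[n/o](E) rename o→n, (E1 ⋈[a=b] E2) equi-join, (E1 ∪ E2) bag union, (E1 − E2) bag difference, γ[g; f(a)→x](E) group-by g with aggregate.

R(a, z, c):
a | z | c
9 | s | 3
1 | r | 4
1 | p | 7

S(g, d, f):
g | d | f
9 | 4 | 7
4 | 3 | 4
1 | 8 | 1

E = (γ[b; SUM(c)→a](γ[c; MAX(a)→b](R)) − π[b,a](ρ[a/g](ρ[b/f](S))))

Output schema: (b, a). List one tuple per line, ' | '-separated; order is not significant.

Per-node cardinality:
  R → 3
  γ[c; MAX(a)→b](R) → 3
  γ[b; SUM(c)→a](γ[c; MAX(a)→b](R)) → 2
  S → 3
  ρ[b/f](S) → 3
  ρ[a/g](ρ[b/f](S)) → 3
  π[b,a](ρ[a/g](ρ[b/f](S))) → 3
  (γ[b; SUM(c)→a](γ[c; MAX(a)→b](R)) − π[b,a](ρ[a/g](ρ[b/f](S)))) → 2

== RESULT ==
b | a
1 | 11
9 | 3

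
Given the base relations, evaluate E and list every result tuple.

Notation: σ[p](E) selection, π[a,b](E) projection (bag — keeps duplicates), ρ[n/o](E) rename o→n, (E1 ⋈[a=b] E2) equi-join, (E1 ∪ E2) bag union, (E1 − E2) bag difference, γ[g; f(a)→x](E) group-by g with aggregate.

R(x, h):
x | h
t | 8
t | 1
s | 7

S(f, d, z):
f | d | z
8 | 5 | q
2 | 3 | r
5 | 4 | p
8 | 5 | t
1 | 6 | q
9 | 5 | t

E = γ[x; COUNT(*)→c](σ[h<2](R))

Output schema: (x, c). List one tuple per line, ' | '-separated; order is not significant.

Subexpression sizes:
  R → 3
  σ[h<2](R) → 1
  γ[x; COUNT(*)→c](σ[h<2](R)) → 1

== RESULT ==
x | c
t | 1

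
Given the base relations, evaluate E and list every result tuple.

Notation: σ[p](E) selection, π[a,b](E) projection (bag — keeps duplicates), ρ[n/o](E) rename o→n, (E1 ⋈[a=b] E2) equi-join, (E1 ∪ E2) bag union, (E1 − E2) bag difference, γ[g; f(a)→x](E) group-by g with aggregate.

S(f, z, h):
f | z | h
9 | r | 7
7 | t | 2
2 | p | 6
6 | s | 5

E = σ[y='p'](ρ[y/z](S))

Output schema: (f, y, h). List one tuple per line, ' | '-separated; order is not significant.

Row counts bottom-up:
  S → 4
  ρ[y/z](S) → 4
  σ[y='p'](ρ[y/z](S)) → 1

== RESULT ==
f | y | h
2 | p | 6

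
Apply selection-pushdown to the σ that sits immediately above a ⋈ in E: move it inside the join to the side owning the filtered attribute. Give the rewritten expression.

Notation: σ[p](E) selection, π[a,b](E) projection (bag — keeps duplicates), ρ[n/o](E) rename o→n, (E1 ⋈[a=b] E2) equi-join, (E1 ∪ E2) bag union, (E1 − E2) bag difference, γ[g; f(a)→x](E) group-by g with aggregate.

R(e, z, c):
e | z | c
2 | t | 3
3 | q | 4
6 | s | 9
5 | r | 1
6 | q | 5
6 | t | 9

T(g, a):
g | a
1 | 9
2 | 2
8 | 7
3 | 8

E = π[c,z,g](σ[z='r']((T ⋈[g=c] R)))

σ filters on z, owned by the right side.
E' = π[c,z,g]((T ⋈[g=c] σ[z='r'](R)))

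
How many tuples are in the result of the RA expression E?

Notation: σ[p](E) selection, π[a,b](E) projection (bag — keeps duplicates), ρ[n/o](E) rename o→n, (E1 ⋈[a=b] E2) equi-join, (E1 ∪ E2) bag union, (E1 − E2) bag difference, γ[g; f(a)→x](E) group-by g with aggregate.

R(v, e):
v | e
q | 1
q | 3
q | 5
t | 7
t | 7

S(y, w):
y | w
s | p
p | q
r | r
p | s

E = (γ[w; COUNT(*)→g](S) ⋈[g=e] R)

Subexpression sizes:
  S → 4
  γ[w; COUNT(*)→g](S) → 4
  R → 5
  (γ[w; COUNT(*)→g](S) ⋈[g=e] R) → 4

|E| = 4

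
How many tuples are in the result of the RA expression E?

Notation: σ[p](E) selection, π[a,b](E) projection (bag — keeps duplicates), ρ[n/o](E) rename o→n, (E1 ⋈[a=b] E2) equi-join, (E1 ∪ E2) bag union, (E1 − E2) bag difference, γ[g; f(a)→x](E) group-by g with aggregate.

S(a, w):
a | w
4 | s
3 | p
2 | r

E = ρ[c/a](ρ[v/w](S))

Subexpression sizes:
  S → 3
  ρ[v/w](S) → 3
  ρ[c/a](ρ[v/w](S)) → 3

|E| = 3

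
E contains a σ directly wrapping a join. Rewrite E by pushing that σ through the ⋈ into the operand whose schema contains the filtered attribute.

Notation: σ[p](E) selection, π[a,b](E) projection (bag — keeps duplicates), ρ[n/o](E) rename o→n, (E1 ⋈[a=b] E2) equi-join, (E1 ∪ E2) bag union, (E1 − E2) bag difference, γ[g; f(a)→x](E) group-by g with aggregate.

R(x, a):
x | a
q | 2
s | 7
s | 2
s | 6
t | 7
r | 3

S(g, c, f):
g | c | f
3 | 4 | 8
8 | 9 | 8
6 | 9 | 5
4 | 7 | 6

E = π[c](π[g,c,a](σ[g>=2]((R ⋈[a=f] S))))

σ filters on g, owned by the right side.
E' = π[c](π[g,c,a]((R ⋈[a=f] σ[g>=2](S))))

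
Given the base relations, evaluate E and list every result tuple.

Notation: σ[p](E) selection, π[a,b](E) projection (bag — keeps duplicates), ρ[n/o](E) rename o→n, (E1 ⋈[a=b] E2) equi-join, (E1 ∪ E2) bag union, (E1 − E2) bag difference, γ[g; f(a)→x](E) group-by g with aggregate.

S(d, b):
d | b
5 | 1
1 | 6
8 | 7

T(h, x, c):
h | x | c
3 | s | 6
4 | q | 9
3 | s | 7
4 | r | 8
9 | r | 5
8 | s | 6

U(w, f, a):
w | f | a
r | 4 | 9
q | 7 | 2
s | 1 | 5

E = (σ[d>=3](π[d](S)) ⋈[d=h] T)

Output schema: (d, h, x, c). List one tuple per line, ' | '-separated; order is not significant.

Row counts bottom-up:
  S → 3
  π[d](S) → 3
  σ[d>=3](π[d](S)) → 2
  T → 6
  (σ[d>=3](π[d](S)) ⋈[d=h] T) → 1

== RESULT ==
d | h | x | c
8 | 8 | s | 6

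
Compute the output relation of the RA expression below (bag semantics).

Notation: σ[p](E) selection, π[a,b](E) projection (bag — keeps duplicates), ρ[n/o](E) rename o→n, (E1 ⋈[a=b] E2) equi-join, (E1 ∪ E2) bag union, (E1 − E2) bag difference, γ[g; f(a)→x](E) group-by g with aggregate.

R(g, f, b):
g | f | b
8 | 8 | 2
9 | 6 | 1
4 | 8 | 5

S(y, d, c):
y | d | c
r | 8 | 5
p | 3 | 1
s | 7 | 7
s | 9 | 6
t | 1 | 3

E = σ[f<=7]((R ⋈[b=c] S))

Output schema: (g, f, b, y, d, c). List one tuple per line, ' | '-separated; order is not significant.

Subexpression sizes:
  R → 3
  S → 5
  (R ⋈[b=c] S) → 2
  σ[f<=7]((R ⋈[b=c] S)) → 1

== RESULT ==
g | f | b | y | d | c
9 | 6 | 1 | p | 3 | 1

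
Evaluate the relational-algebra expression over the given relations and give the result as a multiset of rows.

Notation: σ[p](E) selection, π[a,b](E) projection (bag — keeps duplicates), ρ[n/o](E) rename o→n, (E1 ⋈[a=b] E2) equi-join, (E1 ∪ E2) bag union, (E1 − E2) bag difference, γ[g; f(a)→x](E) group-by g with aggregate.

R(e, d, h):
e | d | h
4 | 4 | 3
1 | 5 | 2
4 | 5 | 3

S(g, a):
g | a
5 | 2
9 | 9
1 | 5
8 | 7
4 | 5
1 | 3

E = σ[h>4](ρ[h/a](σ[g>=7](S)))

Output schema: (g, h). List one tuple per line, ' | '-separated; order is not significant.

Subexpression sizes:
  S → 6
  σ[g>=7](S) → 2
  ρ[h/a](σ[g>=7](S)) → 2
  σ[h>4](ρ[h/a](σ[g>=7](S))) → 2

== RESULT ==
g | h
8 | 7
9 | 9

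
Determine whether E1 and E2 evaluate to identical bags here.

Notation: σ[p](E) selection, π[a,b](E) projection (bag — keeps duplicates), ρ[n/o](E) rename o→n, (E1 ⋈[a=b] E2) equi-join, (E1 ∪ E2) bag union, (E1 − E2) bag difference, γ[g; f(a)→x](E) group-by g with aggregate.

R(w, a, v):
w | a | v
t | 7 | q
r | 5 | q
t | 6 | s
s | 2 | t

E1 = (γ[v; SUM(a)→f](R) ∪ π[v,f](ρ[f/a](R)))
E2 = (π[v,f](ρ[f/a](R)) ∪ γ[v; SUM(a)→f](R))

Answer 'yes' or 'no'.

E1 row counts bottom-up:
  R → 4
  γ[v; SUM(a)→f](R) → 3
  R → 4
  ρ[f/a](R) → 4
  π[v,f](ρ[f/a](R)) → 4
  (γ[v; SUM(a)→f](R) ∪ π[v,f](ρ[f/a](R))) → 7
E2 row counts bottom-up:
  R → 4
  ρ[f/a](R) → 4
  π[v,f](ρ[f/a](R)) → 4
  R → 4
  γ[v; SUM(a)→f](R) → 3
  (π[v,f](ρ[f/a](R)) ∪ γ[v; SUM(a)→f](R)) → 7

E1 and E2 produce the same multiset:
v | f
q | 5
q | 7
q | 12
s | 6
s | 6
t | 2
t | 2

yes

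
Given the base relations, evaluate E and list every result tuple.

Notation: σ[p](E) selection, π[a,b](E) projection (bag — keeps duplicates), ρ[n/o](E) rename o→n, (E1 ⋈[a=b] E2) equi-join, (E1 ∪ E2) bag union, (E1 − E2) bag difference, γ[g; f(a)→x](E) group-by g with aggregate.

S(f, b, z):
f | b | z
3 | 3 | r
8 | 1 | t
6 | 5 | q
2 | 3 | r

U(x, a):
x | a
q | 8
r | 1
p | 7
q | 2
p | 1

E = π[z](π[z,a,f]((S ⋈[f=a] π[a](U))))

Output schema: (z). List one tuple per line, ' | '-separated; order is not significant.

Per-node cardinality:
  S → 4
  U → 5
  π[a](U) → 5
  (S ⋈[f=a] π[a](U)) → 2
  π[z,a,f]((S ⋈[f=a] π[a](U))) → 2
  π[z](π[z,a,f]((S ⋈[f=a] π[a](U)))) → 2

== RESULT ==
z
r
t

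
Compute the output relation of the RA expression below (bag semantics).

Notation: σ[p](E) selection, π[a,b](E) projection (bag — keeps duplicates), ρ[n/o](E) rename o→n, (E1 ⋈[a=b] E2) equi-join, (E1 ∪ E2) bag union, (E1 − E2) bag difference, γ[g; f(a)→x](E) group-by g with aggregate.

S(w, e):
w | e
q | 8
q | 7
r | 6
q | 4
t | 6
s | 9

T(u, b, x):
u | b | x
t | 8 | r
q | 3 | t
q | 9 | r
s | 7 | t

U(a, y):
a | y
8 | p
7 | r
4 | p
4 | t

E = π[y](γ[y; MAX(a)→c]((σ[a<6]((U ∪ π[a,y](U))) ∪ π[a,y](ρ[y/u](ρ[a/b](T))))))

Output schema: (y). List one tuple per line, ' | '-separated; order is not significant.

Stepwise |·|:
  U → 4
  U → 4
  π[a,y](U) → 4
  (U ∪ π[a,y](U)) → 8
  σ[a<6]((U ∪ π[a,y](U))) → 4
  T → 4
  ρ[a/b](T) → 4
  ρ[y/u](ρ[a/b](T)) → 4
  π[a,y](ρ[y/u](ρ[a/b](T))) → 4
  (σ[a<6]((U ∪ π[a,y](U))) ∪ π[a,y](ρ[y/u](ρ[a/b](T)))) → 8
  γ[y; MAX(a)→c]((σ[a<6]((U ∪ π[a,y](U))) ∪ π[a,y](ρ[y/u](ρ[a/b](T))))) → 4
  π[y](γ[y; MAX(a)→c]((σ[a<6]((U ∪ π[a,y](U))) ∪ π[a,y](ρ[y/u](ρ[a/b](T)))))) → 4

== RESULT ==
y
p
q
s
t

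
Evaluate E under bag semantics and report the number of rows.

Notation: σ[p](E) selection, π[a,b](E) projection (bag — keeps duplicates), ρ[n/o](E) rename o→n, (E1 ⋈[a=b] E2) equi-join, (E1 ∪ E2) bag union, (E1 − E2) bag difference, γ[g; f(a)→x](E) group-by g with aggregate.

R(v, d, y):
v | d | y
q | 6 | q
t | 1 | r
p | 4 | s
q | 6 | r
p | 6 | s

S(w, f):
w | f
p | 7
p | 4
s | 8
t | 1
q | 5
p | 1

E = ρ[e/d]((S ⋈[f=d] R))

Subexpression sizes:
  S → 6
  R → 5
  (S ⋈[f=d] R) → 3
  ρ[e/d]((S ⋈[f=d] R)) → 3

|E| = 3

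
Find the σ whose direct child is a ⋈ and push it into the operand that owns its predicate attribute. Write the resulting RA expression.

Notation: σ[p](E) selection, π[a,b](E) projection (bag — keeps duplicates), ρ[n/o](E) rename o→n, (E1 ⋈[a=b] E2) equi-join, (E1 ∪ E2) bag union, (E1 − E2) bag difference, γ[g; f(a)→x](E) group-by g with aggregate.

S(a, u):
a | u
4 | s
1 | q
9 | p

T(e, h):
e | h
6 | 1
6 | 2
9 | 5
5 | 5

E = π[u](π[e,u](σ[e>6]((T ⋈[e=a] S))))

σ filters on e, owned by the left side.
E' = π[u](π[e,u]((σ[e>6](T) ⋈[e=a] S)))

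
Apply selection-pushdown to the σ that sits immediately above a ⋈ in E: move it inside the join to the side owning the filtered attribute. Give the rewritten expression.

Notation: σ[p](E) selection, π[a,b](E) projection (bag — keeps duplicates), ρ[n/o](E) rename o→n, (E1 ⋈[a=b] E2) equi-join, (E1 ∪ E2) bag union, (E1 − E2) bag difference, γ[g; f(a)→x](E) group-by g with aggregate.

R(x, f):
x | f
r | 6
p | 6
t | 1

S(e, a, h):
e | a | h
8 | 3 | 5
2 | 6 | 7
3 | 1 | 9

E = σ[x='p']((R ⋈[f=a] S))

σ filters on x, owned by the left side.
E' = (σ[x='p'](R) ⋈[f=a] S)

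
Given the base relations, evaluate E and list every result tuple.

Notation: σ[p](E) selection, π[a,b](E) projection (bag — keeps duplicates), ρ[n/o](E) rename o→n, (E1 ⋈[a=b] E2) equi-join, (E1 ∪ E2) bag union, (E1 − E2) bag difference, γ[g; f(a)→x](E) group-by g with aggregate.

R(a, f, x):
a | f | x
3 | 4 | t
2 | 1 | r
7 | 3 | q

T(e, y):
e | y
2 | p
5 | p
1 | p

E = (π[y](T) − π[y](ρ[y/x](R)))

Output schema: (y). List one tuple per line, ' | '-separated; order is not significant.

Row counts bottom-up:
  T → 3
  π[y](T) → 3
  R → 3
  ρ[y/x](R) → 3
  π[y](ρ[y/x](R)) → 3
  (π[y](T) − π[y](ρ[y/x](R))) → 3

== RESULT ==
y
p
p
p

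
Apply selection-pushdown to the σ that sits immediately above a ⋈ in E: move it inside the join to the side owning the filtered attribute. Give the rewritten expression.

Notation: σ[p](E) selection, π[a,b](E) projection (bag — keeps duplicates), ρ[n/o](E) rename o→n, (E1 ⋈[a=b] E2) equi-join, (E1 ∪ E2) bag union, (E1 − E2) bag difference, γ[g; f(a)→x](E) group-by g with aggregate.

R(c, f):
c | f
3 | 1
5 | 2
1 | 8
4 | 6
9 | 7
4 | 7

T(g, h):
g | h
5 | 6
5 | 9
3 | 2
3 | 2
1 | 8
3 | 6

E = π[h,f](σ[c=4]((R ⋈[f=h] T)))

σ filters on c, owned by the left side.
E' = π[h,f]((σ[c=4](R) ⋈[f=h] T))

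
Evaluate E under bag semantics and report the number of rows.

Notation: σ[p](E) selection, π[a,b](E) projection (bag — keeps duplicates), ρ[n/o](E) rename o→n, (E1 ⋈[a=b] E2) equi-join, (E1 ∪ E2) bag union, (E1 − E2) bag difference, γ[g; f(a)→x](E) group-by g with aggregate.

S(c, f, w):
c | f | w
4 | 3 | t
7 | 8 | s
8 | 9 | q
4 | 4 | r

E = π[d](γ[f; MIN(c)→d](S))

Stepwise |·|:
  S → 4
  γ[f; MIN(c)→d](S) → 4
  π[d](γ[f; MIN(c)→d](S)) → 4

|E| = 4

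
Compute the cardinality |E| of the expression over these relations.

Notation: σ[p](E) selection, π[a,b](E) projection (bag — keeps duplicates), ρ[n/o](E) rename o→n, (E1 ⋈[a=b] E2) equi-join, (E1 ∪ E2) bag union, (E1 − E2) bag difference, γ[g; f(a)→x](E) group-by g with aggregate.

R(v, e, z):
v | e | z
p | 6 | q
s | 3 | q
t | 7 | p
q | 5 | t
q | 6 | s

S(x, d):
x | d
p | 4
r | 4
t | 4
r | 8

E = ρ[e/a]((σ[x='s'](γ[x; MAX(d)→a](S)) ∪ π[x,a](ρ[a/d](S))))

Row counts bottom-up:
  S → 4
  γ[x; MAX(d)→a](S) → 3
  σ[x='s'](γ[x; MAX(d)→a](S)) → 0
  S → 4
  ρ[a/d](S) → 4
  π[x,a](ρ[a/d](S)) → 4
  (σ[x='s'](γ[x; MAX(d)→a](S)) ∪ π[x,a](ρ[a/d](S))) → 4
  ρ[e/a]((σ[x='s'](γ[x; MAX(d)→a](S)) ∪ π[x,a](ρ[a/d](S)))) → 4

|E| = 4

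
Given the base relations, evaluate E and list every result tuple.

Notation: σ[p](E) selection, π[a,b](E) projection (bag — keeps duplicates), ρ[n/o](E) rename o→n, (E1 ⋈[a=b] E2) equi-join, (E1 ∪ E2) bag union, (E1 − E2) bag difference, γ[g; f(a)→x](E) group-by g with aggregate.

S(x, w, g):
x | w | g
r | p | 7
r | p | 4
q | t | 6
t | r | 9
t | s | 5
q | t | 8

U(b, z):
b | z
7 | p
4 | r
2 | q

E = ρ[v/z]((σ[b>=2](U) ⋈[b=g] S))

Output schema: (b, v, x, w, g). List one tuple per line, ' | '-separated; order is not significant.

Row counts bottom-up:
  U → 3
  σ[b>=2](U) → 3
  S → 6
  (σ[b>=2](U) ⋈[b=g] S) → 2
  ρ[v/z]((σ[b>=2](U) ⋈[b=g] S)) → 2

== RESULT ==
b | v | x | w | g
4 | r | r | p | 4
7 | p | r | p | 7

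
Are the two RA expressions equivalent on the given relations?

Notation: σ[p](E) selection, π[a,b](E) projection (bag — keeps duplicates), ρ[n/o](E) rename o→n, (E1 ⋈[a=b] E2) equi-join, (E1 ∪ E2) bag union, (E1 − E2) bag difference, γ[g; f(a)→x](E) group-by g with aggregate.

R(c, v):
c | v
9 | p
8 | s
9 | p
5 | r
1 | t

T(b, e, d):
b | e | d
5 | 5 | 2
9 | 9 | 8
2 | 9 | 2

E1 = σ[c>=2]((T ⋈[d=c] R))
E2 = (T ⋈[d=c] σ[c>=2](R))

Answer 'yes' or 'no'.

E1 row counts bottom-up:
  T → 3
  R → 5
  (T ⋈[d=c] R) → 1
  σ[c>=2]((T ⋈[d=c] R)) → 1
E2 row counts bottom-up:
  T → 3
  R → 5
  σ[c>=2](R) → 4
  (T ⋈[d=c] σ[c>=2](R)) → 1

E1 and E2 produce the same multiset:
b | e | d | c | v
9 | 9 | 8 | 8 | s

yes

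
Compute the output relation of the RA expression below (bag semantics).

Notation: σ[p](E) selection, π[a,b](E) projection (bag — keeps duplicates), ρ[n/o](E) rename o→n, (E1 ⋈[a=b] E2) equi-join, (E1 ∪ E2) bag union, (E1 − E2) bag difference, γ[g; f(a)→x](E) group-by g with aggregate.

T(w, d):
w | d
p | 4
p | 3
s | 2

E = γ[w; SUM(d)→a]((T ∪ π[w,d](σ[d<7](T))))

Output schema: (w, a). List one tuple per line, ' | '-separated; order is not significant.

Stepwise |·|:
  T → 3
  T → 3
  σ[d<7](T) → 3
  π[w,d](σ[d<7](T)) → 3
  (T ∪ π[w,d](σ[d<7](T))) → 6
  γ[w; SUM(d)→a]((T ∪ π[w,d](σ[d<7](T)))) → 2

== RESULT ==
w | a
p | 14
s | 4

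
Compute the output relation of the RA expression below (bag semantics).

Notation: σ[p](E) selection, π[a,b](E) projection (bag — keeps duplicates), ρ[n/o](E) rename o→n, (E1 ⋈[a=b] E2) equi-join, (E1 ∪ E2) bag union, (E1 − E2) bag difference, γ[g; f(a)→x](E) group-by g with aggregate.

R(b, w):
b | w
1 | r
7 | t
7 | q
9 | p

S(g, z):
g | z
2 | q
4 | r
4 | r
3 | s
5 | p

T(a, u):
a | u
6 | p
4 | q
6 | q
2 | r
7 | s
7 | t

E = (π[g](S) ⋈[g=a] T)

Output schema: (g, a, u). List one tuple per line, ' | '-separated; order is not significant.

Subexpression sizes:
  S → 5
  π[g](S) → 5
  T → 6
  (π[g](S) ⋈[g=a] T) → 3

== RESULT ==
g | a | u
2 | 2 | r
4 | 4 | q
4 | 4 | q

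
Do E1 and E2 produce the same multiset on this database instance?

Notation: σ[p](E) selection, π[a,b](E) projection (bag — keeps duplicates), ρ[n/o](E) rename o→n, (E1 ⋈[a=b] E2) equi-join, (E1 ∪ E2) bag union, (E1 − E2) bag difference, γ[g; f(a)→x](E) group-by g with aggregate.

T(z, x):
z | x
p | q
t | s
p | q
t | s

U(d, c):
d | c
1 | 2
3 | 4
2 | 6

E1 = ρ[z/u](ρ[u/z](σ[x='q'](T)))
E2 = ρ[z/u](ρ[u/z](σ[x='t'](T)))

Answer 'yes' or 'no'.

E1 per-node cardinality:
  T → 4
  σ[x='q'](T) → 2
  ρ[u/z](σ[x='q'](T)) → 2
  ρ[z/u](ρ[u/z](σ[x='q'](T))) → 2
E2 per-node cardinality:
  T → 4
  σ[x='t'](T) → 0
  ρ[u/z](σ[x='t'](T)) → 0
  ρ[z/u](ρ[u/z](σ[x='t'](T))) → 0

E1 result:
z | x
p | q
p | q
E2 result:
z | x
(0 rows)
Witness: ('p', 'q') appears 2× in E1 but 0× in E2.

no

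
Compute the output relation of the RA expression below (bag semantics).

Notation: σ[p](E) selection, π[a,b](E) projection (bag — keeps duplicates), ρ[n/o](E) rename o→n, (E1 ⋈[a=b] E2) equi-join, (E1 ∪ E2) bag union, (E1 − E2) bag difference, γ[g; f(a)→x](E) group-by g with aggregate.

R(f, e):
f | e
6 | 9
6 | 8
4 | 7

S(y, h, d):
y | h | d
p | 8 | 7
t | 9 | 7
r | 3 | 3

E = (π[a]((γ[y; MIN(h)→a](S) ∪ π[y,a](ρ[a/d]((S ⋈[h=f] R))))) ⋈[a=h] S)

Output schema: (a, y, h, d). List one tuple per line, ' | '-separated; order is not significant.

Subexpression sizes:
  S → 3
  γ[y; MIN(h)→a](S) → 3
  S → 3
  R → 3
  (S ⋈[h=f] R) → 0
  ρ[a/d]((S ⋈[h=f] R)) → 0
  π[y,a](ρ[a/d]((S ⋈[h=f] R))) → 0
  (γ[y; MIN(h)→a](S) ∪ π[y,a](ρ[a/d]((S ⋈[h=f] R)))) → 3
  π[a]((γ[y; MIN(h)→a](S) ∪ π[y,a](ρ[a/d]((S ⋈[h=f] R))))) → 3
  S → 3
  (π[a]((γ[y; MIN(h)→a](S) ∪ π[y,a](ρ[a/d]((S ⋈[h=f] R))))) ⋈[a=h] S) → 3

== RESULT ==
a | y | h | d
3 | r | 3 | 3
8 | p | 8 | 7
9 | t | 9 | 7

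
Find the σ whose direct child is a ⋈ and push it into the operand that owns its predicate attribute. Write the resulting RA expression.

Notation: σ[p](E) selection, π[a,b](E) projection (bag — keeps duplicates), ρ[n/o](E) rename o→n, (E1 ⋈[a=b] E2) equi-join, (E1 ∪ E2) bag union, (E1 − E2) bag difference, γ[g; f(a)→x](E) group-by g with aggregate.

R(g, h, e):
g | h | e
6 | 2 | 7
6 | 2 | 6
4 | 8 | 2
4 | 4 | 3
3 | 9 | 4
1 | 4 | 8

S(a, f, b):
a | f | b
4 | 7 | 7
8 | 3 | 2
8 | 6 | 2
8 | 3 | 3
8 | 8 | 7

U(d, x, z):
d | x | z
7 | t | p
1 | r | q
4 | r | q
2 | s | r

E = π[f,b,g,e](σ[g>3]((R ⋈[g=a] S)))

σ filters on g, owned by the left side.
E' = π[f,b,g,e]((σ[g>3](R) ⋈[g=a] S))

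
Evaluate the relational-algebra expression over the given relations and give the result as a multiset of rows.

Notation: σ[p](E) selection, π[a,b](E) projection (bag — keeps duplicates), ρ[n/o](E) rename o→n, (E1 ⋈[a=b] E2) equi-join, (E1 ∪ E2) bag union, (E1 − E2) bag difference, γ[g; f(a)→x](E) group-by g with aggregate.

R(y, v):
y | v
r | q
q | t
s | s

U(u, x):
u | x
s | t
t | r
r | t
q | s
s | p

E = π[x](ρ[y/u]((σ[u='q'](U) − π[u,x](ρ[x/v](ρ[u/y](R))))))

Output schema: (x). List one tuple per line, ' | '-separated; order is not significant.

Row counts bottom-up:
  U → 5
  σ[u='q'](U) → 1
  R → 3
  ρ[u/y](R) → 3
  ρ[x/v](ρ[u/y](R)) → 3
  π[u,x](ρ[x/v](ρ[u/y](R))) → 3
  (σ[u='q'](U) − π[u,x](ρ[x/v](ρ[u/y](R)))) → 1
  ρ[y/u]((σ[u='q'](U) − π[u,x](ρ[x/v](ρ[u/y](R))))) → 1
  π[x](ρ[y/u]((σ[u='q'](U) − π[u,x](ρ[x/v](ρ[u/y](R)))))) → 1

== RESULT ==
x
s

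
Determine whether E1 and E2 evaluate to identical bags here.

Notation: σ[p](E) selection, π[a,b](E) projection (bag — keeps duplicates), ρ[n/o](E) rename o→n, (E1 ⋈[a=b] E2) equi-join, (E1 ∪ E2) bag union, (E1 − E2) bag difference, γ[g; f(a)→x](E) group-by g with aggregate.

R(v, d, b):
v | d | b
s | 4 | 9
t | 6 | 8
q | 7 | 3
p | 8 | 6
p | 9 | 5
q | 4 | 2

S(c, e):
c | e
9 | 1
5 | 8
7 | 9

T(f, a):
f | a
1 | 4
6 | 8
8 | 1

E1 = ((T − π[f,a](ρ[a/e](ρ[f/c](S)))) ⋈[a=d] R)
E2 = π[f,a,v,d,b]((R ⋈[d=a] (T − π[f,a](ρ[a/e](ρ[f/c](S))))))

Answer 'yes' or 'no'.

E1 subexpression sizes:
  T → 3
  S → 3
  ρ[f/c](S) → 3
  ρ[a/e](ρ[f/c](S)) → 3
  π[f,a](ρ[a/e](ρ[f/c](S))) → 3
  (T − π[f,a](ρ[a/e](ρ[f/c](S)))) → 3
  R → 6
  ((T − π[f,a](ρ[a/e](ρ[f/c](S)))) ⋈[a=d] R) → 3
E2 subexpression sizes:
  R → 6
  T → 3
  S → 3
  ρ[f/c](S) → 3
  ρ[a/e](ρ[f/c](S)) → 3
  π[f,a](ρ[a/e](ρ[f/c](S))) → 3
  (T − π[f,a](ρ[a/e](ρ[f/c](S)))) → 3
  (R ⋈[d=a] (T − π[f,a](ρ[a/e](ρ[f/c](S))))) → 3
  π[f,a,v,d,b]((R ⋈[d=a] (T − π[f,a](ρ[a/e](ρ[f/c](S)))))) → 3

E1 and E2 produce the same multiset:
f | a | v | d | b
1 | 4 | q | 4 | 2
1 | 4 | s | 4 | 9
6 | 8 | p | 8 | 6

yes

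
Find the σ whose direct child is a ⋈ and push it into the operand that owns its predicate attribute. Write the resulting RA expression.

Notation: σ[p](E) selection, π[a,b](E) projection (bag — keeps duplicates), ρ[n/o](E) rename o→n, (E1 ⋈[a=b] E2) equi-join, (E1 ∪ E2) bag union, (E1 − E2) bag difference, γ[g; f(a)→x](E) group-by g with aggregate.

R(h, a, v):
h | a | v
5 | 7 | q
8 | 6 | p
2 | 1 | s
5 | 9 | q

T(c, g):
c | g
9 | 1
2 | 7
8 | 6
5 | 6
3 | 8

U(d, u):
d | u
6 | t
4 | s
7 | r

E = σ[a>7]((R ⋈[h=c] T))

σ filters on a, owned by the left side.
E' = (σ[a>7](R) ⋈[h=c] T)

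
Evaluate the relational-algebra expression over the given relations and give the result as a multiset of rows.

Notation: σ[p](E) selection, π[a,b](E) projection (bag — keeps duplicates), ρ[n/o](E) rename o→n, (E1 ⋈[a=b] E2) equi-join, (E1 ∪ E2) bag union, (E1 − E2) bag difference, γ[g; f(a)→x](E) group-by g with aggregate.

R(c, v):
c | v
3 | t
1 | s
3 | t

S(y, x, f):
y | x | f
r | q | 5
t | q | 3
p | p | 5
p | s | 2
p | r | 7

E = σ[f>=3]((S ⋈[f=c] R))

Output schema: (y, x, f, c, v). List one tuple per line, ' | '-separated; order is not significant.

Subexpression sizes:
  S → 5
  R → 3
  (S ⋈[f=c] R) → 2
  σ[f>=3]((S ⋈[f=c] R)) → 2

== RESULT ==
y | x | f | c | v
t | q | 3 | 3 | t
t | q | 3 | 3 | t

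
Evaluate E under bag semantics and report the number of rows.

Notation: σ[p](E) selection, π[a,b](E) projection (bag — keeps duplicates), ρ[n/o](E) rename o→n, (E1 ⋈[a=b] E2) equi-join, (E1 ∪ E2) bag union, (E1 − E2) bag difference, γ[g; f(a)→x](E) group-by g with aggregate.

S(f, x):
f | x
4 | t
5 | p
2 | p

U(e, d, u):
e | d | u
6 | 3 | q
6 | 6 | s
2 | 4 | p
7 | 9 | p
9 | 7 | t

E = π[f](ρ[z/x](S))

Per-node cardinality:
  S → 3
  ρ[z/x](S) → 3
  π[f](ρ[z/x](S)) → 3

|E| = 3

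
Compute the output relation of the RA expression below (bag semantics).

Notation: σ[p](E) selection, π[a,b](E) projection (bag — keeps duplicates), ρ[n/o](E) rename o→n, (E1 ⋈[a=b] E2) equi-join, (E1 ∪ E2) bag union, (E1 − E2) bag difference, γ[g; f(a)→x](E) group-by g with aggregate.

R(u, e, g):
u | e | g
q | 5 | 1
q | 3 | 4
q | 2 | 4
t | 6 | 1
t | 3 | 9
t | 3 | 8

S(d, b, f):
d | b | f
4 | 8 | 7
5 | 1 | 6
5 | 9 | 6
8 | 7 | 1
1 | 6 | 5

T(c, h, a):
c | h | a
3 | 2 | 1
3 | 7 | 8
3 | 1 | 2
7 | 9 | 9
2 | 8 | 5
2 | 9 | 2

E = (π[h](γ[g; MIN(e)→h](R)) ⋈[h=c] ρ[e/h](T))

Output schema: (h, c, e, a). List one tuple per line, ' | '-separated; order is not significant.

Stepwise |·|:
  R → 6
  γ[g; MIN(e)→h](R) → 4
  π[h](γ[g; MIN(e)→h](R)) → 4
  T → 6
  ρ[e/h](T) → 6
  (π[h](γ[g; MIN(e)→h](R)) ⋈[h=c] ρ[e/h](T)) → 8

== RESULT ==
h | c | e | a
2 | 2 | 8 | 5
2 | 2 | 9 | 2
3 | 3 | 1 | 2
3 | 3 | 1 | 2
3 | 3 | 2 | 1
3 | 3 | 2 | 1
3 | 3 | 7 | 8
3 | 3 | 7 | 8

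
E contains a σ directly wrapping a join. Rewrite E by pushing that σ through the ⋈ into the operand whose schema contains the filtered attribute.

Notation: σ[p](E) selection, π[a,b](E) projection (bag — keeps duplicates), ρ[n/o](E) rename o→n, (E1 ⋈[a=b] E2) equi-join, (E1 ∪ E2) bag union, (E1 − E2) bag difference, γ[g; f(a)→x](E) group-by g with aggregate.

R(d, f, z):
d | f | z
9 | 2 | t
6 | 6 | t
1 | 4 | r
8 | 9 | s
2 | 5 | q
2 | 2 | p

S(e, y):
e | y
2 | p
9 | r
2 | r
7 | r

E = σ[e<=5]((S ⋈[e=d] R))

σ filters on e, owned by the left side.
E' = (σ[e<=5](S) ⋈[e=d] R)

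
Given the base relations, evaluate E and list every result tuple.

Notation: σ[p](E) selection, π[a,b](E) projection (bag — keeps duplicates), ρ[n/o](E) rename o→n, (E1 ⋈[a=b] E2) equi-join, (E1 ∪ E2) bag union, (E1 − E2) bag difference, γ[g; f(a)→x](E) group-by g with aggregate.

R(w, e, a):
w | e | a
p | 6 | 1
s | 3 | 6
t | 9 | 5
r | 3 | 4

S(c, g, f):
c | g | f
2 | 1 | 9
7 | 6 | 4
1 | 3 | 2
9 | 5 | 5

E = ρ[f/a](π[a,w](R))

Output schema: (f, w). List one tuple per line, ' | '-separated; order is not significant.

Subexpression sizes:
  R → 4
  π[a,w](R) → 4
  ρ[f/a](π[a,w](R)) → 4

== RESULT ==
f | w
1 | p
4 | r
5 | t
6 | s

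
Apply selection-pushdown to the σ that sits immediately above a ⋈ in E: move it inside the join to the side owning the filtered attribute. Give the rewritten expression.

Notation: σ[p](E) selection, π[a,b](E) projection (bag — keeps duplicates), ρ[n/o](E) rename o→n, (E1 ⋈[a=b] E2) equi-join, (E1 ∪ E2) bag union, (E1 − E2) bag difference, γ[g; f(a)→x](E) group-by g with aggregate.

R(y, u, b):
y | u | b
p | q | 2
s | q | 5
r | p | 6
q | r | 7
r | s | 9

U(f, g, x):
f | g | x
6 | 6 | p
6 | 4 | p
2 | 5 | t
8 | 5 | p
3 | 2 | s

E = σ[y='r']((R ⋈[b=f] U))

σ filters on y, owned by the left side.
E' = (σ[y='r'](R) ⋈[b=f] U)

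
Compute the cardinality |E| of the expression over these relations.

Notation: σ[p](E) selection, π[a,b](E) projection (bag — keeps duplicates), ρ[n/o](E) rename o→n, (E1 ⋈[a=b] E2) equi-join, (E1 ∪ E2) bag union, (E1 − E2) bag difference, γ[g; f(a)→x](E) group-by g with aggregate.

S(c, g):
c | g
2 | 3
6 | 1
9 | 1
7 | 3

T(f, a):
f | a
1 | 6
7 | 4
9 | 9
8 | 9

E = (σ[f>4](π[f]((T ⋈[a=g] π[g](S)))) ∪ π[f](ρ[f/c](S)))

Row counts bottom-up:
  T → 4
  S → 4
  π[g](S) → 4
  (T ⋈[a=g] π[g](S)) → 0
  π[f]((T ⋈[a=g] π[g](S))) → 0
  σ[f>4](π[f]((T ⋈[a=g] π[g](S)))) → 0
  S → 4
  ρ[f/c](S) → 4
  π[f](ρ[f/c](S)) → 4
  (σ[f>4](π[f]((T ⋈[a=g] π[g](S)))) ∪ π[f](ρ[f/c](S))) → 4

|E| = 4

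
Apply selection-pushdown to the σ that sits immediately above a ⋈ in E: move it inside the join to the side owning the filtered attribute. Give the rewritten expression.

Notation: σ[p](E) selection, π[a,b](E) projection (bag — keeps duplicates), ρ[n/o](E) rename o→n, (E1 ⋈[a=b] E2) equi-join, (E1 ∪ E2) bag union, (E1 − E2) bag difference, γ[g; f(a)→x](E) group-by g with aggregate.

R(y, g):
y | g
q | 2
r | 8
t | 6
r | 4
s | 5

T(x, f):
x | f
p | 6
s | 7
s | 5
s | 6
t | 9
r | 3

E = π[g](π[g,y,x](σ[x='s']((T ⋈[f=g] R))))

σ filters on x, owned by the left side.
E' = π[g](π[g,y,x]((σ[x='s'](T) ⋈[f=g] R)))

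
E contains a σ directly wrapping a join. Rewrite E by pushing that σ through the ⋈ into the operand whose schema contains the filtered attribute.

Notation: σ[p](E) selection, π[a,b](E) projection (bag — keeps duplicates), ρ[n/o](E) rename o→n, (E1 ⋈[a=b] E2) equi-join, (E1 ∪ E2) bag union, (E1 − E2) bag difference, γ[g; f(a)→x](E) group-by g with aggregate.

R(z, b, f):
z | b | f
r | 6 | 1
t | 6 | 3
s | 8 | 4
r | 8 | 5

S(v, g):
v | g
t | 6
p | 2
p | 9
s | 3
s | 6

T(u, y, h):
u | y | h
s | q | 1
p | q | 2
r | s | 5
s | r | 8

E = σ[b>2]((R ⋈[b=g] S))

σ filters on b, owned by the left side.
E' = (σ[b>2](R) ⋈[b=g] S)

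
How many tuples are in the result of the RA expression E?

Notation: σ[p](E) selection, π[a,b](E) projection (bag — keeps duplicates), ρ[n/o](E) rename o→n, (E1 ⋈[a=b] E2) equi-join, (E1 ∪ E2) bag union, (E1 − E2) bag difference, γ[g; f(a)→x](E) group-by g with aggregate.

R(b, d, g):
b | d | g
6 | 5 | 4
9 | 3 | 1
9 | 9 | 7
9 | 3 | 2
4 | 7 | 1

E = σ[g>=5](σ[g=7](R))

Per-node cardinality:
  R → 5
  σ[g=7](R) → 1
  σ[g>=5](σ[g=7](R)) → 1

|E| = 1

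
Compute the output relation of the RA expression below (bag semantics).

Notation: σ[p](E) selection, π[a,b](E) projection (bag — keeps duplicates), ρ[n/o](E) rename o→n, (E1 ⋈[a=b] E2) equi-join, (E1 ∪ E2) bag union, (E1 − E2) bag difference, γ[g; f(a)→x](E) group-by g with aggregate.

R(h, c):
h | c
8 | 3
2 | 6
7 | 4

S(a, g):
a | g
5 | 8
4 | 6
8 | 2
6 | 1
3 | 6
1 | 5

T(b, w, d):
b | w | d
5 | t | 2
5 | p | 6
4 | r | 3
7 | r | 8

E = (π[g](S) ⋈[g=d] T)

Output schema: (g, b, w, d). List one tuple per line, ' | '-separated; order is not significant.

Stepwise |·|:
  S → 6
  π[g](S) → 6
  T → 4
  (π[g](S) ⋈[g=d] T) → 4

== RESULT ==
g | b | w | d
2 | 5 | t | 2
6 | 5 | p | 6
6 | 5 | p | 6
8 | 7 | r | 8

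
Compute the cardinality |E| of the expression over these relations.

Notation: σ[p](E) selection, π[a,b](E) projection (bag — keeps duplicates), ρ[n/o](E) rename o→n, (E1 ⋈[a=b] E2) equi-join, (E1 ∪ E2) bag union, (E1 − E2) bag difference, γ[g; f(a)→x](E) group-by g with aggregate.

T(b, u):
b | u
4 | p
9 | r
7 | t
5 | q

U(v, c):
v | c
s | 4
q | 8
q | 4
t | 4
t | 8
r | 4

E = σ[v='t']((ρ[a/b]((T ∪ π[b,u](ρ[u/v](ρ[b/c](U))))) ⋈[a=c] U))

Per-node cardinality:
  T → 4
  U → 6
  ρ[b/c](U) → 6
  ρ[u/v](ρ[b/c](U)) → 6
  π[b,u](ρ[u/v](ρ[b/c](U))) → 6
  (T ∪ π[b,u](ρ[u/v](ρ[b/c](U)))) → 10
  ρ[a/b]((T ∪ π[b,u](ρ[u/v](ρ[b/c](U))))) → 10
  U → 6
  (ρ[a/b]((T ∪ π[b,u](ρ[u/v](ρ[b/c](U))))) ⋈[a=c] U) → 24
  σ[v='t']((ρ[a/b]((T ∪ π[b,u](ρ[u/v](ρ[b/c](U))))) ⋈[a=c] U)) → 7

|E| = 7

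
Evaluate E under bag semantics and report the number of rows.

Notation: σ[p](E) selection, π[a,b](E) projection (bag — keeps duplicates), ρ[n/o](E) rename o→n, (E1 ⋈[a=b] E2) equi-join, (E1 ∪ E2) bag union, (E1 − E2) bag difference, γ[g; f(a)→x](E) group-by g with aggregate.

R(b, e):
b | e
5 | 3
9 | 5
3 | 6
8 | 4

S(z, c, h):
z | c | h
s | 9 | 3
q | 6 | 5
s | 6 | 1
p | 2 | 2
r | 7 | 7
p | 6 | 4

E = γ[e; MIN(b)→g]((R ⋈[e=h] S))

Per-node cardinality:
  R → 4
  S → 6
  (R ⋈[e=h] S) → 3
  γ[e; MIN(b)→g]((R ⋈[e=h] S)) → 3

|E| = 3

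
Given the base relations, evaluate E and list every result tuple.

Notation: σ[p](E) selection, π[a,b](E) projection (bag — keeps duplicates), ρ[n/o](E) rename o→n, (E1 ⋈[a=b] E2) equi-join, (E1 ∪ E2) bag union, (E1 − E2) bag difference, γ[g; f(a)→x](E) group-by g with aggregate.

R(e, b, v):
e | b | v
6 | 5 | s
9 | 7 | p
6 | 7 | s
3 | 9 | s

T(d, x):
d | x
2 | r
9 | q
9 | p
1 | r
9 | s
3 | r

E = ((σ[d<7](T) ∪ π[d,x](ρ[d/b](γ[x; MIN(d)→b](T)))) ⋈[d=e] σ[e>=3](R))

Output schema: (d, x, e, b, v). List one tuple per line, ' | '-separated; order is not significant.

Subexpression sizes:
  T → 6
  σ[d<7](T) → 3
  T → 6
  γ[x; MIN(d)→b](T) → 4
  ρ[d/b](γ[x; MIN(d)→b](T)) → 4
  π[d,x](ρ[d/b](γ[x; MIN(d)→b](T))) → 4
  (σ[d<7](T) ∪ π[d,x](ρ[d/b](γ[x; MIN(d)→b](T)))) → 7
  R → 4
  σ[e>=3](R) → 4
  ((σ[d<7](T) ∪ π[d,x](ρ[d/b](γ[x; MIN(d)→b](T)))) ⋈[d=e] σ[e>=3](R)) → 4

== RESULT ==
d | x | e | b | v
3 | r | 3 | 9 | s
9 | p | 9 | 7 | p
9 | q | 9 | 7 | p
9 | s | 9 | 7 | p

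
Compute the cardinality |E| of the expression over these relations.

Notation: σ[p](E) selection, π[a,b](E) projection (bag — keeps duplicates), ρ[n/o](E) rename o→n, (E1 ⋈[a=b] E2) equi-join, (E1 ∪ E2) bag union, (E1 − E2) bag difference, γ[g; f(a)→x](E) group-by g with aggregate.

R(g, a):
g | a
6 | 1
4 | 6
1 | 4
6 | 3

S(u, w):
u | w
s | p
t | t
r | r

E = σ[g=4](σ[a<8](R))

Stepwise |·|:
  R → 4
  σ[a<8](R) → 4
  σ[g=4](σ[a<8](R)) → 1

|E| = 1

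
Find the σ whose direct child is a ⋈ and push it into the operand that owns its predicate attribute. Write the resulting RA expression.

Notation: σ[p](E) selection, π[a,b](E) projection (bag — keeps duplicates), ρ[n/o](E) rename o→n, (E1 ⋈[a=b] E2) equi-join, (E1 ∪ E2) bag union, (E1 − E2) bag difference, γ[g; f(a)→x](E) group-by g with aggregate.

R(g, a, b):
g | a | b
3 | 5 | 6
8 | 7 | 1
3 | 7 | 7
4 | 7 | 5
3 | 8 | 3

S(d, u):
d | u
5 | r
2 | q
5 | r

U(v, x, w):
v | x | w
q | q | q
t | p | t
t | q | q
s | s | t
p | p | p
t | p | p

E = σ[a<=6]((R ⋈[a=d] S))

σ filters on a, owned by the left side.
E' = (σ[a<=6](R) ⋈[a=d] S)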